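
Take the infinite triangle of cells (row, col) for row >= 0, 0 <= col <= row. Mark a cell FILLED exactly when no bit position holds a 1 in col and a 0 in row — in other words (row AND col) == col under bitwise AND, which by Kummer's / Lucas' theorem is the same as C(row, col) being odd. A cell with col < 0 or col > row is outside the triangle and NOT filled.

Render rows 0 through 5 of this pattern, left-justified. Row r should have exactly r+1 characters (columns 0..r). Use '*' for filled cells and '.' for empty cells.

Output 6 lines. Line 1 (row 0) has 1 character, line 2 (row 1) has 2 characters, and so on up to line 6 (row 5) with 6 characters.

Answer: *
**
*.*
****
*...*
**..**

Derivation:
r0=0: *
r1=1: **
r2=10: *.*
r3=11: ****
r4=100: *...*
r5=101: **..**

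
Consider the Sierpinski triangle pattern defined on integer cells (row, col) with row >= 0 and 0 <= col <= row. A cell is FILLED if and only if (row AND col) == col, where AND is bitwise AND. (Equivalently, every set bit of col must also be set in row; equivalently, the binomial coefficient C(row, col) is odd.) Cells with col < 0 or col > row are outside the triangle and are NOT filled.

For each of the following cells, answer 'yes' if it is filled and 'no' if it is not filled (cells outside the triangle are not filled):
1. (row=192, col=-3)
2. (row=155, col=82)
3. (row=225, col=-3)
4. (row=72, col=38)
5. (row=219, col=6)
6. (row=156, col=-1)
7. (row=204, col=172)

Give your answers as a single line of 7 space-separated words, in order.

(192,-3): col outside [0, 192] -> not filled
(155,82): row=0b10011011, col=0b1010010, row AND col = 0b10010 = 18; 18 != 82 -> empty
(225,-3): col outside [0, 225] -> not filled
(72,38): row=0b1001000, col=0b100110, row AND col = 0b0 = 0; 0 != 38 -> empty
(219,6): row=0b11011011, col=0b110, row AND col = 0b10 = 2; 2 != 6 -> empty
(156,-1): col outside [0, 156] -> not filled
(204,172): row=0b11001100, col=0b10101100, row AND col = 0b10001100 = 140; 140 != 172 -> empty

Answer: no no no no no no no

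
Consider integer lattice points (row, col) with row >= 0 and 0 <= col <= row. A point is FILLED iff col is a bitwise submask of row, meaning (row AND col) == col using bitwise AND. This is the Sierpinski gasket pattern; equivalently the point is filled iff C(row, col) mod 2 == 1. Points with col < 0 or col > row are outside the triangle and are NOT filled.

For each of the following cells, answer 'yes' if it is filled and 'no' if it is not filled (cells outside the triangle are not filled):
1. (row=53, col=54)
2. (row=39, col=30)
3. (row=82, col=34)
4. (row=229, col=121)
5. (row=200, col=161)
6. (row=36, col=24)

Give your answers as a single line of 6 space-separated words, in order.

(53,54): col outside [0, 53] -> not filled
(39,30): row=0b100111, col=0b11110, row AND col = 0b110 = 6; 6 != 30 -> empty
(82,34): row=0b1010010, col=0b100010, row AND col = 0b10 = 2; 2 != 34 -> empty
(229,121): row=0b11100101, col=0b1111001, row AND col = 0b1100001 = 97; 97 != 121 -> empty
(200,161): row=0b11001000, col=0b10100001, row AND col = 0b10000000 = 128; 128 != 161 -> empty
(36,24): row=0b100100, col=0b11000, row AND col = 0b0 = 0; 0 != 24 -> empty

Answer: no no no no no no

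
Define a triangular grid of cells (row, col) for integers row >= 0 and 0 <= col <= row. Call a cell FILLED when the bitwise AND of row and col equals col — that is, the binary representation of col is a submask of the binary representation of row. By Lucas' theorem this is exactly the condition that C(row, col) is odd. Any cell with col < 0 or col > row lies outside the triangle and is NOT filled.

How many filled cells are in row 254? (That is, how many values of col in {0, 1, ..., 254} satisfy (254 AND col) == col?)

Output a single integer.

Answer: 128

Derivation:
254 in binary = 11111110
popcount(254) = number of 1-bits in 11111110 = 7
A col c satisfies (254 AND c) == c iff every set bit of c is also set in 254; each of the 7 set bits of 254 can independently be on or off in c.
count = 2^7 = 128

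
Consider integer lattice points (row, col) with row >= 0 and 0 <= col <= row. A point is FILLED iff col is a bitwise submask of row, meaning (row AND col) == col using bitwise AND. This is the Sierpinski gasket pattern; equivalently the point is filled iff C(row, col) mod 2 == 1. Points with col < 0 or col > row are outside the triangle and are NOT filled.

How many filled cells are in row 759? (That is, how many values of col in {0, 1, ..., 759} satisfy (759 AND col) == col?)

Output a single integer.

759 in binary = 1011110111
popcount(759) = number of 1-bits in 1011110111 = 8
A col c satisfies (759 AND c) == c iff every set bit of c is also set in 759; each of the 8 set bits of 759 can independently be on or off in c.
count = 2^8 = 256

Answer: 256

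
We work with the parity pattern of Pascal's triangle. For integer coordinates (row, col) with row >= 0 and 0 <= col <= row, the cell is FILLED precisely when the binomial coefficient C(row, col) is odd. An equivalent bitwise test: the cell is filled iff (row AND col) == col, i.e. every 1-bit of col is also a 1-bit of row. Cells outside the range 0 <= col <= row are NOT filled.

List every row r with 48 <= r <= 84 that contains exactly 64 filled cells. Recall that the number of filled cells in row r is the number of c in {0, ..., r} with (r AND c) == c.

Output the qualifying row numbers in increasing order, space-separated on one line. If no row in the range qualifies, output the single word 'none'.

Answer: 63

Derivation:
Row r has 2^popcount(r) filled cells, so we need popcount(r) = log2(64) = 6.
Scan r = 48..84 and keep those with exactly 6 one-bits:
r=48=110000 popcount=2 -> skip
r=49=110001 popcount=3 -> skip
r=50=110010 popcount=3 -> skip
r=51=110011 popcount=4 -> skip
r=52=110100 popcount=3 -> skip
r=53=110101 popcount=4 -> skip
r=54=110110 popcount=4 -> skip
r=55=110111 popcount=5 -> skip
r=56=111000 popcount=3 -> skip
r=57=111001 popcount=4 -> skip
r=58=111010 popcount=4 -> skip
r=59=111011 popcount=5 -> skip
r=60=111100 popcount=4 -> skip
r=61=111101 popcount=5 -> skip
r=62=111110 popcount=5 -> skip
r=63=111111 popcount=6 -> KEEP
r=64=1000000 popcount=1 -> skip
r=65=1000001 popcount=2 -> skip
r=66=1000010 popcount=2 -> skip
r=67=1000011 popcount=3 -> skip
r=68=1000100 popcount=2 -> skip
r=69=1000101 popcount=3 -> skip
r=70=1000110 popcount=3 -> skip
r=71=1000111 popcount=4 -> skip
r=72=1001000 popcount=2 -> skip
r=73=1001001 popcount=3 -> skip
r=74=1001010 popcount=3 -> skip
r=75=1001011 popcount=4 -> skip
r=76=1001100 popcount=3 -> skip
r=77=1001101 popcount=4 -> skip
r=78=1001110 popcount=4 -> skip
r=79=1001111 popcount=5 -> skip
r=80=1010000 popcount=2 -> skip
r=81=1010001 popcount=3 -> skip
r=82=1010010 popcount=3 -> skip
r=83=1010011 popcount=4 -> skip
r=84=1010100 popcount=3 -> skip
Kept rows: 63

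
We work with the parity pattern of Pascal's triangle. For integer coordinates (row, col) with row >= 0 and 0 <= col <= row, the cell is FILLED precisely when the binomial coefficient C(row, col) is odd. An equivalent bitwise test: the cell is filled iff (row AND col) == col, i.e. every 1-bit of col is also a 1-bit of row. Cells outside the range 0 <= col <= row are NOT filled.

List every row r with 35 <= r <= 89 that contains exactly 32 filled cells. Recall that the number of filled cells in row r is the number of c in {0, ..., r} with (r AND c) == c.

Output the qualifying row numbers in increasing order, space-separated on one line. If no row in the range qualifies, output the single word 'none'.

Answer: 47 55 59 61 62 79 87

Derivation:
Row r has 2^popcount(r) filled cells, so we need popcount(r) = log2(32) = 5.
Scan r = 35..89 and keep those with exactly 5 one-bits:
r=35=100011 popcount=3 -> skip
r=36=100100 popcount=2 -> skip
r=37=100101 popcount=3 -> skip
r=38=100110 popcount=3 -> skip
r=39=100111 popcount=4 -> skip
r=40=101000 popcount=2 -> skip
r=41=101001 popcount=3 -> skip
r=42=101010 popcount=3 -> skip
r=43=101011 popcount=4 -> skip
r=44=101100 popcount=3 -> skip
r=45=101101 popcount=4 -> skip
r=46=101110 popcount=4 -> skip
r=47=101111 popcount=5 -> KEEP
r=48=110000 popcount=2 -> skip
r=49=110001 popcount=3 -> skip
r=50=110010 popcount=3 -> skip
r=51=110011 popcount=4 -> skip
r=52=110100 popcount=3 -> skip
r=53=110101 popcount=4 -> skip
r=54=110110 popcount=4 -> skip
r=55=110111 popcount=5 -> KEEP
r=56=111000 popcount=3 -> skip
r=57=111001 popcount=4 -> skip
r=58=111010 popcount=4 -> skip
r=59=111011 popcount=5 -> KEEP
r=60=111100 popcount=4 -> skip
r=61=111101 popcount=5 -> KEEP
r=62=111110 popcount=5 -> KEEP
r=63=111111 popcount=6 -> skip
r=64=1000000 popcount=1 -> skip
r=65=1000001 popcount=2 -> skip
r=66=1000010 popcount=2 -> skip
r=67=1000011 popcount=3 -> skip
r=68=1000100 popcount=2 -> skip
r=69=1000101 popcount=3 -> skip
r=70=1000110 popcount=3 -> skip
r=71=1000111 popcount=4 -> skip
r=72=1001000 popcount=2 -> skip
r=73=1001001 popcount=3 -> skip
r=74=1001010 popcount=3 -> skip
r=75=1001011 popcount=4 -> skip
r=76=1001100 popcount=3 -> skip
r=77=1001101 popcount=4 -> skip
r=78=1001110 popcount=4 -> skip
r=79=1001111 popcount=5 -> KEEP
r=80=1010000 popcount=2 -> skip
r=81=1010001 popcount=3 -> skip
r=82=1010010 popcount=3 -> skip
r=83=1010011 popcount=4 -> skip
r=84=1010100 popcount=3 -> skip
r=85=1010101 popcount=4 -> skip
r=86=1010110 popcount=4 -> skip
r=87=1010111 popcount=5 -> KEEP
r=88=1011000 popcount=3 -> skip
r=89=1011001 popcount=4 -> skip
Kept rows: 47 55 59 61 62 79 87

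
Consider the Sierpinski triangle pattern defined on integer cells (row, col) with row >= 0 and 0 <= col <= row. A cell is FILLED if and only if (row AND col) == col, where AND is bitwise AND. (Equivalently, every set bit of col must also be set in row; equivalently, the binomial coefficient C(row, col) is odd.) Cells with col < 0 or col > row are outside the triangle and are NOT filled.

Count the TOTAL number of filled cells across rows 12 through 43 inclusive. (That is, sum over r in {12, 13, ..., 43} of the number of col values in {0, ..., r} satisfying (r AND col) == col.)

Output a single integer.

Answer: 288

Derivation:
r12=1100 pc2: +4 =4
r13=1101 pc3: +8 =12
r14=1110 pc3: +8 =20
r15=1111 pc4: +16 =36
r16=10000 pc1: +2 =38
r17=10001 pc2: +4 =42
r18=10010 pc2: +4 =46
r19=10011 pc3: +8 =54
r20=10100 pc2: +4 =58
r21=10101 pc3: +8 =66
r22=10110 pc3: +8 =74
r23=10111 pc4: +16 =90
r24=11000 pc2: +4 =94
r25=11001 pc3: +8 =102
r26=11010 pc3: +8 =110
r27=11011 pc4: +16 =126
r28=11100 pc3: +8 =134
r29=11101 pc4: +16 =150
r30=11110 pc4: +16 =166
r31=11111 pc5: +32 =198
r32=100000 pc1: +2 =200
r33=100001 pc2: +4 =204
r34=100010 pc2: +4 =208
r35=100011 pc3: +8 =216
r36=100100 pc2: +4 =220
r37=100101 pc3: +8 =228
r38=100110 pc3: +8 =236
r39=100111 pc4: +16 =252
r40=101000 pc2: +4 =256
r41=101001 pc3: +8 =264
r42=101010 pc3: +8 =272
r43=101011 pc4: +16 =288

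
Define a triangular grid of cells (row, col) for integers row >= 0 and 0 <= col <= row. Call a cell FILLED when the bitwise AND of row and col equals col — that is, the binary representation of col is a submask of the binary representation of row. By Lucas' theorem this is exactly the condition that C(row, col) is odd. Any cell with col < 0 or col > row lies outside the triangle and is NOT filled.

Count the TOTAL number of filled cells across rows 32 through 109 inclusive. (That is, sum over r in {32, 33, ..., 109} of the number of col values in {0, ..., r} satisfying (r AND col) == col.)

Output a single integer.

Answer: 1200

Derivation:
r32=100000 pc1: +2 =2
r33=100001 pc2: +4 =6
r34=100010 pc2: +4 =10
r35=100011 pc3: +8 =18
r36=100100 pc2: +4 =22
r37=100101 pc3: +8 =30
r38=100110 pc3: +8 =38
r39=100111 pc4: +16 =54
r40=101000 pc2: +4 =58
r41=101001 pc3: +8 =66
r42=101010 pc3: +8 =74
r43=101011 pc4: +16 =90
r44=101100 pc3: +8 =98
r45=101101 pc4: +16 =114
r46=101110 pc4: +16 =130
r47=101111 pc5: +32 =162
r48=110000 pc2: +4 =166
r49=110001 pc3: +8 =174
r50=110010 pc3: +8 =182
r51=110011 pc4: +16 =198
r52=110100 pc3: +8 =206
r53=110101 pc4: +16 =222
r54=110110 pc4: +16 =238
r55=110111 pc5: +32 =270
r56=111000 pc3: +8 =278
r57=111001 pc4: +16 =294
r58=111010 pc4: +16 =310
r59=111011 pc5: +32 =342
r60=111100 pc4: +16 =358
r61=111101 pc5: +32 =390
r62=111110 pc5: +32 =422
r63=111111 pc6: +64 =486
r64=1000000 pc1: +2 =488
r65=1000001 pc2: +4 =492
r66=1000010 pc2: +4 =496
r67=1000011 pc3: +8 =504
r68=1000100 pc2: +4 =508
r69=1000101 pc3: +8 =516
r70=1000110 pc3: +8 =524
r71=1000111 pc4: +16 =540
r72=1001000 pc2: +4 =544
r73=1001001 pc3: +8 =552
r74=1001010 pc3: +8 =560
r75=1001011 pc4: +16 =576
r76=1001100 pc3: +8 =584
r77=1001101 pc4: +16 =600
r78=1001110 pc4: +16 =616
r79=1001111 pc5: +32 =648
r80=1010000 pc2: +4 =652
r81=1010001 pc3: +8 =660
r82=1010010 pc3: +8 =668
r83=1010011 pc4: +16 =684
r84=1010100 pc3: +8 =692
r85=1010101 pc4: +16 =708
r86=1010110 pc4: +16 =724
r87=1010111 pc5: +32 =756
r88=1011000 pc3: +8 =764
r89=1011001 pc4: +16 =780
r90=1011010 pc4: +16 =796
r91=1011011 pc5: +32 =828
r92=1011100 pc4: +16 =844
r93=1011101 pc5: +32 =876
r94=1011110 pc5: +32 =908
r95=1011111 pc6: +64 =972
r96=1100000 pc2: +4 =976
r97=1100001 pc3: +8 =984
r98=1100010 pc3: +8 =992
r99=1100011 pc4: +16 =1008
r100=1100100 pc3: +8 =1016
r101=1100101 pc4: +16 =1032
r102=1100110 pc4: +16 =1048
r103=1100111 pc5: +32 =1080
r104=1101000 pc3: +8 =1088
r105=1101001 pc4: +16 =1104
r106=1101010 pc4: +16 =1120
r107=1101011 pc5: +32 =1152
r108=1101100 pc4: +16 =1168
r109=1101101 pc5: +32 =1200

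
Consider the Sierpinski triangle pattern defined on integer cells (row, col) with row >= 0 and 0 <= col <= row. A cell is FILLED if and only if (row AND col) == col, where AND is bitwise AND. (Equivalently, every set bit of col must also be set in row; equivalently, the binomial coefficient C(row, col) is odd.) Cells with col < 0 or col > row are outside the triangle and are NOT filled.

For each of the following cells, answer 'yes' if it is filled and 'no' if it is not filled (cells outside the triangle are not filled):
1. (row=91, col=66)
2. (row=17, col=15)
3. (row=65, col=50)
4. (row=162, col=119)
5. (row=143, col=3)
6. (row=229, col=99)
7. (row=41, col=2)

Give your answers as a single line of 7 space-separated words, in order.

Answer: yes no no no yes no no

Derivation:
(91,66): row=0b1011011, col=0b1000010, row AND col = 0b1000010 = 66; 66 == 66 -> filled
(17,15): row=0b10001, col=0b1111, row AND col = 0b1 = 1; 1 != 15 -> empty
(65,50): row=0b1000001, col=0b110010, row AND col = 0b0 = 0; 0 != 50 -> empty
(162,119): row=0b10100010, col=0b1110111, row AND col = 0b100010 = 34; 34 != 119 -> empty
(143,3): row=0b10001111, col=0b11, row AND col = 0b11 = 3; 3 == 3 -> filled
(229,99): row=0b11100101, col=0b1100011, row AND col = 0b1100001 = 97; 97 != 99 -> empty
(41,2): row=0b101001, col=0b10, row AND col = 0b0 = 0; 0 != 2 -> empty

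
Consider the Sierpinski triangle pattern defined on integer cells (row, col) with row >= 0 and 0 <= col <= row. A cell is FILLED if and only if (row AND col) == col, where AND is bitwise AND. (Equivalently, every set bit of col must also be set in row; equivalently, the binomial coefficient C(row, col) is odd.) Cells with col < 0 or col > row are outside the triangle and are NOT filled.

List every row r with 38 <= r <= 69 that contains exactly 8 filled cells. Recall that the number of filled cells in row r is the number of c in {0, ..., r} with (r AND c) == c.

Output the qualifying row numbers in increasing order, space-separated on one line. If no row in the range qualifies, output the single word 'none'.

Answer: 38 41 42 44 49 50 52 56 67 69

Derivation:
Row r has 2^popcount(r) filled cells, so we need popcount(r) = log2(8) = 3.
Scan r = 38..69 and keep those with exactly 3 one-bits:
r=38=100110 popcount=3 -> KEEP
r=39=100111 popcount=4 -> skip
r=40=101000 popcount=2 -> skip
r=41=101001 popcount=3 -> KEEP
r=42=101010 popcount=3 -> KEEP
r=43=101011 popcount=4 -> skip
r=44=101100 popcount=3 -> KEEP
r=45=101101 popcount=4 -> skip
r=46=101110 popcount=4 -> skip
r=47=101111 popcount=5 -> skip
r=48=110000 popcount=2 -> skip
r=49=110001 popcount=3 -> KEEP
r=50=110010 popcount=3 -> KEEP
r=51=110011 popcount=4 -> skip
r=52=110100 popcount=3 -> KEEP
r=53=110101 popcount=4 -> skip
r=54=110110 popcount=4 -> skip
r=55=110111 popcount=5 -> skip
r=56=111000 popcount=3 -> KEEP
r=57=111001 popcount=4 -> skip
r=58=111010 popcount=4 -> skip
r=59=111011 popcount=5 -> skip
r=60=111100 popcount=4 -> skip
r=61=111101 popcount=5 -> skip
r=62=111110 popcount=5 -> skip
r=63=111111 popcount=6 -> skip
r=64=1000000 popcount=1 -> skip
r=65=1000001 popcount=2 -> skip
r=66=1000010 popcount=2 -> skip
r=67=1000011 popcount=3 -> KEEP
r=68=1000100 popcount=2 -> skip
r=69=1000101 popcount=3 -> KEEP
Kept rows: 38 41 42 44 49 50 52 56 67 69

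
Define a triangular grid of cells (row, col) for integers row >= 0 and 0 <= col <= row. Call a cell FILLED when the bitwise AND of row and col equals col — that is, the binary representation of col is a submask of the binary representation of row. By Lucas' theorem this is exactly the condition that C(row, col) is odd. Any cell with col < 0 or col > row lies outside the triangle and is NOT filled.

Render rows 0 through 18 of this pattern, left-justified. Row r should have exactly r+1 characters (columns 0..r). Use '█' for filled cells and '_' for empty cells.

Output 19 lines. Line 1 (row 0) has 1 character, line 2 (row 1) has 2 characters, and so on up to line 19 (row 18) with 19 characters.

r0=0: █
r1=1: ██
r2=10: █_█
r3=11: ████
r4=100: █___█
r5=101: ██__██
r6=110: █_█_█_█
r7=111: ████████
r8=1000: █_______█
r9=1001: ██______██
r10=1010: █_█_____█_█
r11=1011: ████____████
r12=1100: █___█___█___█
r13=1101: ██__██__██__██
r14=1110: █_█_█_█_█_█_█_█
r15=1111: ████████████████
r16=10000: █_______________█
r17=10001: ██______________██
r18=10010: █_█_____________█_█

Answer: █
██
█_█
████
█___█
██__██
█_█_█_█
████████
█_______█
██______██
█_█_____█_█
████____████
█___█___█___█
██__██__██__██
█_█_█_█_█_█_█_█
████████████████
█_______________█
██______________██
█_█_____________█_█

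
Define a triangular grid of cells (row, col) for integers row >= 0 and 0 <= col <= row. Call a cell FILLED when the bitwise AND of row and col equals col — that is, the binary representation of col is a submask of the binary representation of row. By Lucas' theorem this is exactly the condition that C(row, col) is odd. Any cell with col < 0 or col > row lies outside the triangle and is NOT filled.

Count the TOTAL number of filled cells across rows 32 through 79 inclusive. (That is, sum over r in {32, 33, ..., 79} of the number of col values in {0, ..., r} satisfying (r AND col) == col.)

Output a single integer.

Answer: 648

Derivation:
r32=100000 pc1: +2 =2
r33=100001 pc2: +4 =6
r34=100010 pc2: +4 =10
r35=100011 pc3: +8 =18
r36=100100 pc2: +4 =22
r37=100101 pc3: +8 =30
r38=100110 pc3: +8 =38
r39=100111 pc4: +16 =54
r40=101000 pc2: +4 =58
r41=101001 pc3: +8 =66
r42=101010 pc3: +8 =74
r43=101011 pc4: +16 =90
r44=101100 pc3: +8 =98
r45=101101 pc4: +16 =114
r46=101110 pc4: +16 =130
r47=101111 pc5: +32 =162
r48=110000 pc2: +4 =166
r49=110001 pc3: +8 =174
r50=110010 pc3: +8 =182
r51=110011 pc4: +16 =198
r52=110100 pc3: +8 =206
r53=110101 pc4: +16 =222
r54=110110 pc4: +16 =238
r55=110111 pc5: +32 =270
r56=111000 pc3: +8 =278
r57=111001 pc4: +16 =294
r58=111010 pc4: +16 =310
r59=111011 pc5: +32 =342
r60=111100 pc4: +16 =358
r61=111101 pc5: +32 =390
r62=111110 pc5: +32 =422
r63=111111 pc6: +64 =486
r64=1000000 pc1: +2 =488
r65=1000001 pc2: +4 =492
r66=1000010 pc2: +4 =496
r67=1000011 pc3: +8 =504
r68=1000100 pc2: +4 =508
r69=1000101 pc3: +8 =516
r70=1000110 pc3: +8 =524
r71=1000111 pc4: +16 =540
r72=1001000 pc2: +4 =544
r73=1001001 pc3: +8 =552
r74=1001010 pc3: +8 =560
r75=1001011 pc4: +16 =576
r76=1001100 pc3: +8 =584
r77=1001101 pc4: +16 =600
r78=1001110 pc4: +16 =616
r79=1001111 pc5: +32 =648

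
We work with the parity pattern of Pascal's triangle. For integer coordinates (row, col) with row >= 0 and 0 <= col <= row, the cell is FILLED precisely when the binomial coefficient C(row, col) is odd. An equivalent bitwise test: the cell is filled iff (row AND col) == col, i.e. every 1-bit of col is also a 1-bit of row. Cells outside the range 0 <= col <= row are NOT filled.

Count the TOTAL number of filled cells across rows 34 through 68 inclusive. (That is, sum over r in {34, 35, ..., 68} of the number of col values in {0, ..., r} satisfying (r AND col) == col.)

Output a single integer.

Answer: 502

Derivation:
r34=100010 pc2: +4 =4
r35=100011 pc3: +8 =12
r36=100100 pc2: +4 =16
r37=100101 pc3: +8 =24
r38=100110 pc3: +8 =32
r39=100111 pc4: +16 =48
r40=101000 pc2: +4 =52
r41=101001 pc3: +8 =60
r42=101010 pc3: +8 =68
r43=101011 pc4: +16 =84
r44=101100 pc3: +8 =92
r45=101101 pc4: +16 =108
r46=101110 pc4: +16 =124
r47=101111 pc5: +32 =156
r48=110000 pc2: +4 =160
r49=110001 pc3: +8 =168
r50=110010 pc3: +8 =176
r51=110011 pc4: +16 =192
r52=110100 pc3: +8 =200
r53=110101 pc4: +16 =216
r54=110110 pc4: +16 =232
r55=110111 pc5: +32 =264
r56=111000 pc3: +8 =272
r57=111001 pc4: +16 =288
r58=111010 pc4: +16 =304
r59=111011 pc5: +32 =336
r60=111100 pc4: +16 =352
r61=111101 pc5: +32 =384
r62=111110 pc5: +32 =416
r63=111111 pc6: +64 =480
r64=1000000 pc1: +2 =482
r65=1000001 pc2: +4 =486
r66=1000010 pc2: +4 =490
r67=1000011 pc3: +8 =498
r68=1000100 pc2: +4 =502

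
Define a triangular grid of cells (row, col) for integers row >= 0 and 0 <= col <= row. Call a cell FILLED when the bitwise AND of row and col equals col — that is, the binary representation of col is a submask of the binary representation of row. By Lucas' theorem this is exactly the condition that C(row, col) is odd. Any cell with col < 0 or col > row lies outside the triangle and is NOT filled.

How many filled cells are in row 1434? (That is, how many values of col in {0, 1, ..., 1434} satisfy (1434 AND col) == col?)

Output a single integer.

Answer: 64

Derivation:
1434 in binary = 10110011010
popcount(1434) = number of 1-bits in 10110011010 = 6
A col c satisfies (1434 AND c) == c iff every set bit of c is also set in 1434; each of the 6 set bits of 1434 can independently be on or off in c.
count = 2^6 = 64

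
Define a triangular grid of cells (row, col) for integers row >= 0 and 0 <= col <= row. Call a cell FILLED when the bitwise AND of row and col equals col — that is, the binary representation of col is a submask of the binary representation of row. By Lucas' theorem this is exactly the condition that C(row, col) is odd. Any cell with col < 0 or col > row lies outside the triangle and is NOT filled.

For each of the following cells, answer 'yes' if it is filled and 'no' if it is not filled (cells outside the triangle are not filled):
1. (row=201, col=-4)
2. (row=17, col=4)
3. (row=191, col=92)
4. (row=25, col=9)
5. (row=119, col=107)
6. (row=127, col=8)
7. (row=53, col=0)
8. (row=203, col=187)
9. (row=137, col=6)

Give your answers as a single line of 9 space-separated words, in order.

Answer: no no no yes no yes yes no no

Derivation:
(201,-4): col outside [0, 201] -> not filled
(17,4): row=0b10001, col=0b100, row AND col = 0b0 = 0; 0 != 4 -> empty
(191,92): row=0b10111111, col=0b1011100, row AND col = 0b11100 = 28; 28 != 92 -> empty
(25,9): row=0b11001, col=0b1001, row AND col = 0b1001 = 9; 9 == 9 -> filled
(119,107): row=0b1110111, col=0b1101011, row AND col = 0b1100011 = 99; 99 != 107 -> empty
(127,8): row=0b1111111, col=0b1000, row AND col = 0b1000 = 8; 8 == 8 -> filled
(53,0): row=0b110101, col=0b0, row AND col = 0b0 = 0; 0 == 0 -> filled
(203,187): row=0b11001011, col=0b10111011, row AND col = 0b10001011 = 139; 139 != 187 -> empty
(137,6): row=0b10001001, col=0b110, row AND col = 0b0 = 0; 0 != 6 -> empty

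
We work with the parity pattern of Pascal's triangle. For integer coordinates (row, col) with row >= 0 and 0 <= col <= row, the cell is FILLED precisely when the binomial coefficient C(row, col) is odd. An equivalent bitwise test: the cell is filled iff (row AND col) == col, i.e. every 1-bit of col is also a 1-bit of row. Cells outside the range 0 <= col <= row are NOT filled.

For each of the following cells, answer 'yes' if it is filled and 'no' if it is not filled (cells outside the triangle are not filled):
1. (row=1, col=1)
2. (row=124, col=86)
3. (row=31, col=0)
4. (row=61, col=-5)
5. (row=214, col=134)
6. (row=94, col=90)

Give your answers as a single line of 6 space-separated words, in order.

(1,1): row=0b1, col=0b1, row AND col = 0b1 = 1; 1 == 1 -> filled
(124,86): row=0b1111100, col=0b1010110, row AND col = 0b1010100 = 84; 84 != 86 -> empty
(31,0): row=0b11111, col=0b0, row AND col = 0b0 = 0; 0 == 0 -> filled
(61,-5): col outside [0, 61] -> not filled
(214,134): row=0b11010110, col=0b10000110, row AND col = 0b10000110 = 134; 134 == 134 -> filled
(94,90): row=0b1011110, col=0b1011010, row AND col = 0b1011010 = 90; 90 == 90 -> filled

Answer: yes no yes no yes yes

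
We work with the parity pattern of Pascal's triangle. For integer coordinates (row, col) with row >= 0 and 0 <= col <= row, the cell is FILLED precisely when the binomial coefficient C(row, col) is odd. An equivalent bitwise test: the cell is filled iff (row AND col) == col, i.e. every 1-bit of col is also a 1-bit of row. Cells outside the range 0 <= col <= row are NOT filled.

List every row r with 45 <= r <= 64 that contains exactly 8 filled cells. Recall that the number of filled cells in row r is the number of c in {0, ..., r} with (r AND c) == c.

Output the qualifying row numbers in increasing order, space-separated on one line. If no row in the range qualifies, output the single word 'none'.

Answer: 49 50 52 56

Derivation:
Row r has 2^popcount(r) filled cells, so we need popcount(r) = log2(8) = 3.
Scan r = 45..64 and keep those with exactly 3 one-bits:
r=45=101101 popcount=4 -> skip
r=46=101110 popcount=4 -> skip
r=47=101111 popcount=5 -> skip
r=48=110000 popcount=2 -> skip
r=49=110001 popcount=3 -> KEEP
r=50=110010 popcount=3 -> KEEP
r=51=110011 popcount=4 -> skip
r=52=110100 popcount=3 -> KEEP
r=53=110101 popcount=4 -> skip
r=54=110110 popcount=4 -> skip
r=55=110111 popcount=5 -> skip
r=56=111000 popcount=3 -> KEEP
r=57=111001 popcount=4 -> skip
r=58=111010 popcount=4 -> skip
r=59=111011 popcount=5 -> skip
r=60=111100 popcount=4 -> skip
r=61=111101 popcount=5 -> skip
r=62=111110 popcount=5 -> skip
r=63=111111 popcount=6 -> skip
r=64=1000000 popcount=1 -> skip
Kept rows: 49 50 52 56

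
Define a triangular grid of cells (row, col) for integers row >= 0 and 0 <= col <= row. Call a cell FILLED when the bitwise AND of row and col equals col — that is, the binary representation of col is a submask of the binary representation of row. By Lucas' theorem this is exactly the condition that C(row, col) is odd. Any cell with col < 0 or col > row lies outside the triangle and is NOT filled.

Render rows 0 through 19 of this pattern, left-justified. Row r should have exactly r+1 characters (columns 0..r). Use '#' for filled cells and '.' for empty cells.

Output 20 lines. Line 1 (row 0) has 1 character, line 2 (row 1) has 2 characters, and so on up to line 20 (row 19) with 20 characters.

Answer: #
##
#.#
####
#...#
##..##
#.#.#.#
########
#.......#
##......##
#.#.....#.#
####....####
#...#...#...#
##..##..##..##
#.#.#.#.#.#.#.#
################
#...............#
##..............##
#.#.............#.#
####............####

Derivation:
r0=0: #
r1=1: ##
r2=10: #.#
r3=11: ####
r4=100: #...#
r5=101: ##..##
r6=110: #.#.#.#
r7=111: ########
r8=1000: #.......#
r9=1001: ##......##
r10=1010: #.#.....#.#
r11=1011: ####....####
r12=1100: #...#...#...#
r13=1101: ##..##..##..##
r14=1110: #.#.#.#.#.#.#.#
r15=1111: ################
r16=10000: #...............#
r17=10001: ##..............##
r18=10010: #.#.............#.#
r19=10011: ####............####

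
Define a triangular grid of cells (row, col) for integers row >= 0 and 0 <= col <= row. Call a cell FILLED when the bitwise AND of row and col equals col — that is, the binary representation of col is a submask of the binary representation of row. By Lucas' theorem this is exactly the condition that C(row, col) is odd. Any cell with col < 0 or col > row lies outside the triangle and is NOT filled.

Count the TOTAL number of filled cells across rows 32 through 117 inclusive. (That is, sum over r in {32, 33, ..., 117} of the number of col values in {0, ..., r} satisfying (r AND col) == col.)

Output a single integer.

r32=100000 pc1: +2 =2
r33=100001 pc2: +4 =6
r34=100010 pc2: +4 =10
r35=100011 pc3: +8 =18
r36=100100 pc2: +4 =22
r37=100101 pc3: +8 =30
r38=100110 pc3: +8 =38
r39=100111 pc4: +16 =54
r40=101000 pc2: +4 =58
r41=101001 pc3: +8 =66
r42=101010 pc3: +8 =74
r43=101011 pc4: +16 =90
r44=101100 pc3: +8 =98
r45=101101 pc4: +16 =114
r46=101110 pc4: +16 =130
r47=101111 pc5: +32 =162
r48=110000 pc2: +4 =166
r49=110001 pc3: +8 =174
r50=110010 pc3: +8 =182
r51=110011 pc4: +16 =198
r52=110100 pc3: +8 =206
r53=110101 pc4: +16 =222
r54=110110 pc4: +16 =238
r55=110111 pc5: +32 =270
r56=111000 pc3: +8 =278
r57=111001 pc4: +16 =294
r58=111010 pc4: +16 =310
r59=111011 pc5: +32 =342
r60=111100 pc4: +16 =358
r61=111101 pc5: +32 =390
r62=111110 pc5: +32 =422
r63=111111 pc6: +64 =486
r64=1000000 pc1: +2 =488
r65=1000001 pc2: +4 =492
r66=1000010 pc2: +4 =496
r67=1000011 pc3: +8 =504
r68=1000100 pc2: +4 =508
r69=1000101 pc3: +8 =516
r70=1000110 pc3: +8 =524
r71=1000111 pc4: +16 =540
r72=1001000 pc2: +4 =544
r73=1001001 pc3: +8 =552
r74=1001010 pc3: +8 =560
r75=1001011 pc4: +16 =576
r76=1001100 pc3: +8 =584
r77=1001101 pc4: +16 =600
r78=1001110 pc4: +16 =616
r79=1001111 pc5: +32 =648
r80=1010000 pc2: +4 =652
r81=1010001 pc3: +8 =660
r82=1010010 pc3: +8 =668
r83=1010011 pc4: +16 =684
r84=1010100 pc3: +8 =692
r85=1010101 pc4: +16 =708
r86=1010110 pc4: +16 =724
r87=1010111 pc5: +32 =756
r88=1011000 pc3: +8 =764
r89=1011001 pc4: +16 =780
r90=1011010 pc4: +16 =796
r91=1011011 pc5: +32 =828
r92=1011100 pc4: +16 =844
r93=1011101 pc5: +32 =876
r94=1011110 pc5: +32 =908
r95=1011111 pc6: +64 =972
r96=1100000 pc2: +4 =976
r97=1100001 pc3: +8 =984
r98=1100010 pc3: +8 =992
r99=1100011 pc4: +16 =1008
r100=1100100 pc3: +8 =1016
r101=1100101 pc4: +16 =1032
r102=1100110 pc4: +16 =1048
r103=1100111 pc5: +32 =1080
r104=1101000 pc3: +8 =1088
r105=1101001 pc4: +16 =1104
r106=1101010 pc4: +16 =1120
r107=1101011 pc5: +32 =1152
r108=1101100 pc4: +16 =1168
r109=1101101 pc5: +32 =1200
r110=1101110 pc5: +32 =1232
r111=1101111 pc6: +64 =1296
r112=1110000 pc3: +8 =1304
r113=1110001 pc4: +16 =1320
r114=1110010 pc4: +16 =1336
r115=1110011 pc5: +32 =1368
r116=1110100 pc4: +16 =1384
r117=1110101 pc5: +32 =1416

Answer: 1416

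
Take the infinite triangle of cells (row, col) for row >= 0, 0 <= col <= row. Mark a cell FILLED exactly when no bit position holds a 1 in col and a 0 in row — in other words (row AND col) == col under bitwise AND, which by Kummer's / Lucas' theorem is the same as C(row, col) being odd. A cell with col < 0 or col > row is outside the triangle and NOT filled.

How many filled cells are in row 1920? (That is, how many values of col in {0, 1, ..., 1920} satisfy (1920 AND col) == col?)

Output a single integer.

1920 in binary = 11110000000
popcount(1920) = number of 1-bits in 11110000000 = 4
A col c satisfies (1920 AND c) == c iff every set bit of c is also set in 1920; each of the 4 set bits of 1920 can independently be on or off in c.
count = 2^4 = 16

Answer: 16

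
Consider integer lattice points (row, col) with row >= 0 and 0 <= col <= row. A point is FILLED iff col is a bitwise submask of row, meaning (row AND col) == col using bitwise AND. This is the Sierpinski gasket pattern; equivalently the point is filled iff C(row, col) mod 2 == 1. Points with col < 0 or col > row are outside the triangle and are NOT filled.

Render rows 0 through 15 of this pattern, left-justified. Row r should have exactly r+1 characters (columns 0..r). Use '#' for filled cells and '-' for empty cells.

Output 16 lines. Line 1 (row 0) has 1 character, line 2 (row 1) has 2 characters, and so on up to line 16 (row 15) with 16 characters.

Answer: #
##
#-#
####
#---#
##--##
#-#-#-#
########
#-------#
##------##
#-#-----#-#
####----####
#---#---#---#
##--##--##--##
#-#-#-#-#-#-#-#
################

Derivation:
r0=0: #
r1=1: ##
r2=10: #-#
r3=11: ####
r4=100: #---#
r5=101: ##--##
r6=110: #-#-#-#
r7=111: ########
r8=1000: #-------#
r9=1001: ##------##
r10=1010: #-#-----#-#
r11=1011: ####----####
r12=1100: #---#---#---#
r13=1101: ##--##--##--##
r14=1110: #-#-#-#-#-#-#-#
r15=1111: ################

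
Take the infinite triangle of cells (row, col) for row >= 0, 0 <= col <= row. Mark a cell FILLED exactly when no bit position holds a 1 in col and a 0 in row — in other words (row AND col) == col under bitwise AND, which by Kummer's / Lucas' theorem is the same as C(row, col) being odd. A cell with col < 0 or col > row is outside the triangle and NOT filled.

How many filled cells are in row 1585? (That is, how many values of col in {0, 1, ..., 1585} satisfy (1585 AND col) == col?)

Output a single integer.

Answer: 32

Derivation:
1585 in binary = 11000110001
popcount(1585) = number of 1-bits in 11000110001 = 5
A col c satisfies (1585 AND c) == c iff every set bit of c is also set in 1585; each of the 5 set bits of 1585 can independently be on or off in c.
count = 2^5 = 32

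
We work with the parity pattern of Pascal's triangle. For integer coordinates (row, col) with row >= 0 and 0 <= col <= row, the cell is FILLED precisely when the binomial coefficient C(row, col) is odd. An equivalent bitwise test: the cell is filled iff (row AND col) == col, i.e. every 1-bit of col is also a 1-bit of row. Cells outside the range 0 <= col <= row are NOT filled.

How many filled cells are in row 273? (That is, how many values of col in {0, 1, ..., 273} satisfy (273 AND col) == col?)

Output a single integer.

273 in binary = 100010001
popcount(273) = number of 1-bits in 100010001 = 3
A col c satisfies (273 AND c) == c iff every set bit of c is also set in 273; each of the 3 set bits of 273 can independently be on or off in c.
count = 2^3 = 8

Answer: 8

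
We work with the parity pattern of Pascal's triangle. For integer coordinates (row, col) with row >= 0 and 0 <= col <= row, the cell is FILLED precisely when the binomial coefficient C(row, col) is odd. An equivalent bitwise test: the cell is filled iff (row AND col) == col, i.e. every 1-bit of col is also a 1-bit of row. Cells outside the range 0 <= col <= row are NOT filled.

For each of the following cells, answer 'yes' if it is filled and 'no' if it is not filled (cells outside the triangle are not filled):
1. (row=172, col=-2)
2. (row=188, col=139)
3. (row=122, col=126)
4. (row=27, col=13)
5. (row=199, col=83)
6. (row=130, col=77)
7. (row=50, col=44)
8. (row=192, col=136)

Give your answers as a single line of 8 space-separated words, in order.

(172,-2): col outside [0, 172] -> not filled
(188,139): row=0b10111100, col=0b10001011, row AND col = 0b10001000 = 136; 136 != 139 -> empty
(122,126): col outside [0, 122] -> not filled
(27,13): row=0b11011, col=0b1101, row AND col = 0b1001 = 9; 9 != 13 -> empty
(199,83): row=0b11000111, col=0b1010011, row AND col = 0b1000011 = 67; 67 != 83 -> empty
(130,77): row=0b10000010, col=0b1001101, row AND col = 0b0 = 0; 0 != 77 -> empty
(50,44): row=0b110010, col=0b101100, row AND col = 0b100000 = 32; 32 != 44 -> empty
(192,136): row=0b11000000, col=0b10001000, row AND col = 0b10000000 = 128; 128 != 136 -> empty

Answer: no no no no no no no no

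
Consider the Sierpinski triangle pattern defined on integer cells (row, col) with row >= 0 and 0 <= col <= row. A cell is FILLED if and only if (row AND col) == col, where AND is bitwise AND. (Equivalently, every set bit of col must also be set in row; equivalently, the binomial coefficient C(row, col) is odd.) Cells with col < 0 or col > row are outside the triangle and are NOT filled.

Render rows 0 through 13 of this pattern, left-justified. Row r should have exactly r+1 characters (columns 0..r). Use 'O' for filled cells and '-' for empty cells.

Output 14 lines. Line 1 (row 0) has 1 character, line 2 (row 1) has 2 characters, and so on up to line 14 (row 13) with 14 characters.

Answer: O
OO
O-O
OOOO
O---O
OO--OO
O-O-O-O
OOOOOOOO
O-------O
OO------OO
O-O-----O-O
OOOO----OOOO
O---O---O---O
OO--OO--OO--OO

Derivation:
r0=0: O
r1=1: OO
r2=10: O-O
r3=11: OOOO
r4=100: O---O
r5=101: OO--OO
r6=110: O-O-O-O
r7=111: OOOOOOOO
r8=1000: O-------O
r9=1001: OO------OO
r10=1010: O-O-----O-O
r11=1011: OOOO----OOOO
r12=1100: O---O---O---O
r13=1101: OO--OO--OO--OO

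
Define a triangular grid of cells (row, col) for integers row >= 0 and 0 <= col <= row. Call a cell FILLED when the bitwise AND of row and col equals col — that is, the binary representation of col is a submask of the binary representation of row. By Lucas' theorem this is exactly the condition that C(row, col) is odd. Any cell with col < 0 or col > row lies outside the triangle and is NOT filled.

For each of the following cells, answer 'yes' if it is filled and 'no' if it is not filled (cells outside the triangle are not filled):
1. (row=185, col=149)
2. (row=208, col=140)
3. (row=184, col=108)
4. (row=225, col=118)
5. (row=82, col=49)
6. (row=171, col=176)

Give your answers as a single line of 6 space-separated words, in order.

(185,149): row=0b10111001, col=0b10010101, row AND col = 0b10010001 = 145; 145 != 149 -> empty
(208,140): row=0b11010000, col=0b10001100, row AND col = 0b10000000 = 128; 128 != 140 -> empty
(184,108): row=0b10111000, col=0b1101100, row AND col = 0b101000 = 40; 40 != 108 -> empty
(225,118): row=0b11100001, col=0b1110110, row AND col = 0b1100000 = 96; 96 != 118 -> empty
(82,49): row=0b1010010, col=0b110001, row AND col = 0b10000 = 16; 16 != 49 -> empty
(171,176): col outside [0, 171] -> not filled

Answer: no no no no no no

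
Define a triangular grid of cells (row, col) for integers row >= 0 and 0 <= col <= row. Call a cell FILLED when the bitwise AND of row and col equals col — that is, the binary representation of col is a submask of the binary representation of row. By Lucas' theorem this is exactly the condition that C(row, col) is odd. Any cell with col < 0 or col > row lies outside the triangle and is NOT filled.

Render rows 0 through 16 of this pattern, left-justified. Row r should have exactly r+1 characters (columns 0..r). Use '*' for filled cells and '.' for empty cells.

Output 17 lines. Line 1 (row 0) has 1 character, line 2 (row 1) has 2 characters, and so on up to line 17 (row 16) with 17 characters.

r0=0: *
r1=1: **
r2=10: *.*
r3=11: ****
r4=100: *...*
r5=101: **..**
r6=110: *.*.*.*
r7=111: ********
r8=1000: *.......*
r9=1001: **......**
r10=1010: *.*.....*.*
r11=1011: ****....****
r12=1100: *...*...*...*
r13=1101: **..**..**..**
r14=1110: *.*.*.*.*.*.*.*
r15=1111: ****************
r16=10000: *...............*

Answer: *
**
*.*
****
*...*
**..**
*.*.*.*
********
*.......*
**......**
*.*.....*.*
****....****
*...*...*...*
**..**..**..**
*.*.*.*.*.*.*.*
****************
*...............*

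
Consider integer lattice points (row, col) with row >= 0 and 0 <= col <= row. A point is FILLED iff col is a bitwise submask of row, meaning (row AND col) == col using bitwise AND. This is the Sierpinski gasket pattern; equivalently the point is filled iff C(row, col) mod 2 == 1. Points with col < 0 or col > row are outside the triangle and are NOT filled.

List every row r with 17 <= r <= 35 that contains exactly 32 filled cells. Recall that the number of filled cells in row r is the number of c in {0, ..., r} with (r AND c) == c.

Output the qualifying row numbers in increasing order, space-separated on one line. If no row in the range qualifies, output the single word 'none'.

Row r has 2^popcount(r) filled cells, so we need popcount(r) = log2(32) = 5.
Scan r = 17..35 and keep those with exactly 5 one-bits:
r=17=10001 popcount=2 -> skip
r=18=10010 popcount=2 -> skip
r=19=10011 popcount=3 -> skip
r=20=10100 popcount=2 -> skip
r=21=10101 popcount=3 -> skip
r=22=10110 popcount=3 -> skip
r=23=10111 popcount=4 -> skip
r=24=11000 popcount=2 -> skip
r=25=11001 popcount=3 -> skip
r=26=11010 popcount=3 -> skip
r=27=11011 popcount=4 -> skip
r=28=11100 popcount=3 -> skip
r=29=11101 popcount=4 -> skip
r=30=11110 popcount=4 -> skip
r=31=11111 popcount=5 -> KEEP
r=32=100000 popcount=1 -> skip
r=33=100001 popcount=2 -> skip
r=34=100010 popcount=2 -> skip
r=35=100011 popcount=3 -> skip
Kept rows: 31

Answer: 31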